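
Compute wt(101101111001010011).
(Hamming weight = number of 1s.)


Counting 1s in 101101111001010011

11


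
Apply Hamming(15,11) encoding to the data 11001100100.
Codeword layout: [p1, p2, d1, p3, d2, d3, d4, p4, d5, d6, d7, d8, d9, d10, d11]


Parity bits: p1=0, p2=0, p3=0, p4=1

001010011100100


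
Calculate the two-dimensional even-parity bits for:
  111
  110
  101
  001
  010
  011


Row parities: 100110
Column parities: 100

Row P: 100110, Col P: 100, Corner: 1


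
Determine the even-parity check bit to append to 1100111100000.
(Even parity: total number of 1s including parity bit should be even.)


Number of 1s in data: 6
Parity bit: 0

0


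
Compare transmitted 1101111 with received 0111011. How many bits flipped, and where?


XOR: 1010100

3 error(s) at position(s): 0, 2, 4


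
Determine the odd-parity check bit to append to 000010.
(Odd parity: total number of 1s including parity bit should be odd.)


Number of 1s in data: 1
Parity bit: 0

0


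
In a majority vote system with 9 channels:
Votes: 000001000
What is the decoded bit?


Ones: 1 out of 9
Threshold: 5

0 (1/9 voted 1)


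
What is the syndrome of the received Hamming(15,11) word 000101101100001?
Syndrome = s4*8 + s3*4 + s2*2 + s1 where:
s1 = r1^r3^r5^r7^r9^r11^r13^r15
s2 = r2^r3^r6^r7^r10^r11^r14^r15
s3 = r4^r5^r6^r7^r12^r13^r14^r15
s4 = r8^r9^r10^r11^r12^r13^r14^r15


s1=1, s2=0, s3=0, s4=1

Syndrome = 9 (error at position 9)


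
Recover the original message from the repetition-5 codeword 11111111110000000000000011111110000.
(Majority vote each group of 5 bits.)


Groups: 11111, 11111, 00000, 00000, 00001, 11111, 10000
Majority votes: 1100010

1100010


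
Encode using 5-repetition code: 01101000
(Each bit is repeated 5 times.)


Each bit -> 5 copies

0000011111111110000011111000000000000000


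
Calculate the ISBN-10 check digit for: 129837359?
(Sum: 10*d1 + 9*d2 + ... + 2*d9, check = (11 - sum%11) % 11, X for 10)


Weighted sum: 254
254 mod 11 = 1

Check digit: X


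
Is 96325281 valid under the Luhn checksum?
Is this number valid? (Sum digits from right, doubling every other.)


Luhn sum = 34
34 mod 10 = 4

Invalid (Luhn sum mod 10 = 4)


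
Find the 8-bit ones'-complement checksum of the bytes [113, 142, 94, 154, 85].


Sum = 588 mod 256 = 76
Complement = 179

179


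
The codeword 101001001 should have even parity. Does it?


Number of 1s: 4

Yes, parity is correct (4 ones)


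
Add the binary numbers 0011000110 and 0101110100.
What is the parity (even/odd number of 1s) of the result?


0011000110 = 198
0101110100 = 372
Sum = 570 = 1000111010
1s count = 5

odd parity (5 ones in 1000111010)


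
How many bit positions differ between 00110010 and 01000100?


XOR: 01110110
Count of 1s: 5

5


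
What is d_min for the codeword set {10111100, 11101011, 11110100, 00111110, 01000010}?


Comparing all pairs, minimum distance: 2
Can detect 1 errors, correct 0 errors

2


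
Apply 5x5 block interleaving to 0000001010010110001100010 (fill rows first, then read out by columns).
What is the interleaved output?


Matrix:
  00000
  01010
  01011
  00011
  00010
Read columns: 0000001100000000111100110

0000001100000000111100110


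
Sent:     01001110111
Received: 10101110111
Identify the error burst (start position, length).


XOR: 11100000000

Burst at position 0, length 3


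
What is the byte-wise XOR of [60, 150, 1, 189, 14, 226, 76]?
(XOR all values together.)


XOR chain: 60 ^ 150 ^ 1 ^ 189 ^ 14 ^ 226 ^ 76 = 182

182


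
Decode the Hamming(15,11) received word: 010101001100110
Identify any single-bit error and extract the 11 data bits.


Syndrome = 0: no error detected

Data: 00101100110 (no errors)


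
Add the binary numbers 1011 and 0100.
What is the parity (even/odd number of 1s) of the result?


1011 = 11
0100 = 4
Sum = 15 = 1111
1s count = 4

even parity (4 ones in 1111)


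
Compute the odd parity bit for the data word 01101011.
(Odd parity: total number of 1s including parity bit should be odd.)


Number of 1s in data: 5
Parity bit: 0

0


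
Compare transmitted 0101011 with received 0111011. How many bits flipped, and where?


XOR: 0010000

1 error(s) at position(s): 2


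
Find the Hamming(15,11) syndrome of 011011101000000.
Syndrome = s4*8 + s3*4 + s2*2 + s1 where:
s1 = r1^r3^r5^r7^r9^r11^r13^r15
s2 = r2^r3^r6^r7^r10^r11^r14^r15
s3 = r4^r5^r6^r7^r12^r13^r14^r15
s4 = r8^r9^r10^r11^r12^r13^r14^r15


s1=0, s2=0, s3=1, s4=1

Syndrome = 12 (error at position 12)


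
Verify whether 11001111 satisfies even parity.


Number of 1s: 6

Yes, parity is correct (6 ones)


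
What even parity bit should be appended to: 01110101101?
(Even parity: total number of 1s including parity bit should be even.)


Number of 1s in data: 7
Parity bit: 1

1


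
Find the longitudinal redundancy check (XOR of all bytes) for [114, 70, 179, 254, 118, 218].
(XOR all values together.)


XOR chain: 114 ^ 70 ^ 179 ^ 254 ^ 118 ^ 218 = 213

213


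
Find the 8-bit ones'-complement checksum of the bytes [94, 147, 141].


Sum = 382 mod 256 = 126
Complement = 129

129


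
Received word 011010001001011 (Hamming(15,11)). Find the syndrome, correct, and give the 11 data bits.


Syndrome = 0: no error detected

Data: 11001001011 (no errors)


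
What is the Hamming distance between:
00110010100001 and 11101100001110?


XOR: 11011110101111
Count of 1s: 11

11


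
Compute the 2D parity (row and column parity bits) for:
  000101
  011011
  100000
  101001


Row parities: 0011
Column parities: 010111

Row P: 0011, Col P: 010111, Corner: 0


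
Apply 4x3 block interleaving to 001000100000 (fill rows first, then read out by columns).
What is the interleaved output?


Matrix:
  001
  000
  100
  000
Read columns: 001000001000

001000001000


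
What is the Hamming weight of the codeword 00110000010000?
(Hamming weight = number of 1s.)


Counting 1s in 00110000010000

3


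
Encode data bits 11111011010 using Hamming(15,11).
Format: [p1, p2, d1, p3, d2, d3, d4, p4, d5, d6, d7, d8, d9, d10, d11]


Parity bits: p1=1, p2=1, p3=1, p4=0

111111101011010


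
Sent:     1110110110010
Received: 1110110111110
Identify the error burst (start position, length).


XOR: 0000000001100

Burst at position 9, length 2


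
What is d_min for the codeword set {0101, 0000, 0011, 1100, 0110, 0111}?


Comparing all pairs, minimum distance: 1
Can detect 0 errors, correct 0 errors

1


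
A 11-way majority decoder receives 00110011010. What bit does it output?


Ones: 5 out of 11
Threshold: 6

0 (5/11 voted 1)


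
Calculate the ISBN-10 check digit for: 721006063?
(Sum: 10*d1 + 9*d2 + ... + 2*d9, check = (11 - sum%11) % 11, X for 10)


Weighted sum: 150
150 mod 11 = 7

Check digit: 4


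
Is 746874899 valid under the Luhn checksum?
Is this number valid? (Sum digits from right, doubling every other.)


Luhn sum = 69
69 mod 10 = 9

Invalid (Luhn sum mod 10 = 9)


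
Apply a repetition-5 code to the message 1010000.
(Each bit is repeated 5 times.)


Each bit -> 5 copies

11111000001111100000000000000000000


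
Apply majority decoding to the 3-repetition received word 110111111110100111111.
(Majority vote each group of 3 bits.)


Groups: 110, 111, 111, 110, 100, 111, 111
Majority votes: 1111011

1111011


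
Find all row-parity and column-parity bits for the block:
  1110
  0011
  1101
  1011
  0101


Row parities: 10110
Column parities: 1110

Row P: 10110, Col P: 1110, Corner: 1


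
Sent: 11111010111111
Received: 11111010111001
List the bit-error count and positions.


XOR: 00000000000110

2 error(s) at position(s): 11, 12


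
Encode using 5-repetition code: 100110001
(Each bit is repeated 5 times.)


Each bit -> 5 copies

111110000000000111111111100000000000000011111


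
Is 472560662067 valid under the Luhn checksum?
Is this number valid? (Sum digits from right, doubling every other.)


Luhn sum = 50
50 mod 10 = 0

Valid (Luhn sum mod 10 = 0)


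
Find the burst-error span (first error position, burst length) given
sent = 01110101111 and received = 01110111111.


XOR: 00000010000

Burst at position 6, length 1


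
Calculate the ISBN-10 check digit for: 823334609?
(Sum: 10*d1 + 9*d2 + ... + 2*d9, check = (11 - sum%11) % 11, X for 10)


Weighted sum: 223
223 mod 11 = 3

Check digit: 8


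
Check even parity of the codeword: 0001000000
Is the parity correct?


Number of 1s: 1

No, parity error (1 ones)


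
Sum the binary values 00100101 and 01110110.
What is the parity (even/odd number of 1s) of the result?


00100101 = 37
01110110 = 118
Sum = 155 = 10011011
1s count = 5

odd parity (5 ones in 10011011)


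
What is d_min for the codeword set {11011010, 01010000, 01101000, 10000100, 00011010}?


Comparing all pairs, minimum distance: 2
Can detect 1 errors, correct 0 errors

2


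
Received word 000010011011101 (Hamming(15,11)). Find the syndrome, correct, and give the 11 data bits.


Syndrome = 1: error at position 1

Data: 01001011101 (corrected bit 1)


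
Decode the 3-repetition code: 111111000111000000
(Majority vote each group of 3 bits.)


Groups: 111, 111, 000, 111, 000, 000
Majority votes: 110100

110100


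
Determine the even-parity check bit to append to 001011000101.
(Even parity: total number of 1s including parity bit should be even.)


Number of 1s in data: 5
Parity bit: 1

1


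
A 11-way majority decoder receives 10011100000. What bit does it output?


Ones: 4 out of 11
Threshold: 6

0 (4/11 voted 1)


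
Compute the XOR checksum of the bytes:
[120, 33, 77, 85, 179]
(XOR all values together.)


XOR chain: 120 ^ 33 ^ 77 ^ 85 ^ 179 = 242

242


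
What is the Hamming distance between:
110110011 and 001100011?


XOR: 111010000
Count of 1s: 4

4


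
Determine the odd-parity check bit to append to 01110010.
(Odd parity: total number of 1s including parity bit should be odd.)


Number of 1s in data: 4
Parity bit: 1

1


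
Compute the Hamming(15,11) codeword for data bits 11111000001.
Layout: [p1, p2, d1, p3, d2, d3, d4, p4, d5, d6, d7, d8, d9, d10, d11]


Parity bits: p1=1, p2=0, p3=0, p4=0

101011101000001


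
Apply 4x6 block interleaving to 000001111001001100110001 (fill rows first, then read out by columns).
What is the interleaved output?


Matrix:
  000001
  111001
  001100
  110001
Read columns: 010101010110001000001101

010101010110001000001101


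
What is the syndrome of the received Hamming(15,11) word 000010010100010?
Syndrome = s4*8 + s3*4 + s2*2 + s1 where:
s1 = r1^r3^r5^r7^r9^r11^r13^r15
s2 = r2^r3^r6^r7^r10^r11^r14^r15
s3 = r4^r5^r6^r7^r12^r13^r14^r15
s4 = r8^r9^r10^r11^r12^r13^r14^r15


s1=1, s2=0, s3=0, s4=1

Syndrome = 9 (error at position 9)


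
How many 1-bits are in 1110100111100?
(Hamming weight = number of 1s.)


Counting 1s in 1110100111100

8


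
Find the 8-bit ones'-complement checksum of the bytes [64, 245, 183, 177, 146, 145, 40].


Sum = 1000 mod 256 = 232
Complement = 23

23


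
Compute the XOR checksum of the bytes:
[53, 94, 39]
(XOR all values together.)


XOR chain: 53 ^ 94 ^ 39 = 76

76


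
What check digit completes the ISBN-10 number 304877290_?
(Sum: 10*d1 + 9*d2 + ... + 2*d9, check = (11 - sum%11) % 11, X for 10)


Weighted sum: 230
230 mod 11 = 10

Check digit: 1


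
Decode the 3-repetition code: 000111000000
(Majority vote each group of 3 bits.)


Groups: 000, 111, 000, 000
Majority votes: 0100

0100


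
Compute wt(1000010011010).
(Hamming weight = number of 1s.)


Counting 1s in 1000010011010

5


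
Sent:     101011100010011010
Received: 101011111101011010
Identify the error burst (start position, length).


XOR: 000000011111000000

Burst at position 7, length 5


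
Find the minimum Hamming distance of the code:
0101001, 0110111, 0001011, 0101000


Comparing all pairs, minimum distance: 1
Can detect 0 errors, correct 0 errors

1


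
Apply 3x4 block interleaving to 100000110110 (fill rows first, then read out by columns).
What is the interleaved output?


Matrix:
  1000
  0011
  0110
Read columns: 100001011010

100001011010


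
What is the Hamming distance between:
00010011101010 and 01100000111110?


XOR: 01110011010100
Count of 1s: 7

7


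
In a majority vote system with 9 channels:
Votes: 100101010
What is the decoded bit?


Ones: 4 out of 9
Threshold: 5

0 (4/9 voted 1)


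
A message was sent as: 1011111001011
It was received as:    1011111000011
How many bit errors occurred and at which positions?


XOR: 0000000001000

1 error(s) at position(s): 9


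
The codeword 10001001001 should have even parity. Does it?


Number of 1s: 4

Yes, parity is correct (4 ones)


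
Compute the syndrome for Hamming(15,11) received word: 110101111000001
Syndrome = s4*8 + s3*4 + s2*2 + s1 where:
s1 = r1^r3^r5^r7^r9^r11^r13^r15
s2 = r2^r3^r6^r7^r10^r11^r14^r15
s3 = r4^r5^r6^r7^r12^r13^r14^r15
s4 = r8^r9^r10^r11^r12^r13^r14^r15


s1=0, s2=0, s3=0, s4=1

Syndrome = 8 (error at position 8)


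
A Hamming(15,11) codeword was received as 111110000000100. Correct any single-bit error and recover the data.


Syndrome = 12: error at position 12

Data: 11000001100 (corrected bit 12)


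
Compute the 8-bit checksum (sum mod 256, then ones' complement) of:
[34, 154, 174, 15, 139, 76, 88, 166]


Sum = 846 mod 256 = 78
Complement = 177

177


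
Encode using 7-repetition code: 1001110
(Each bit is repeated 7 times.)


Each bit -> 7 copies

1111111000000000000001111111111111111111110000000


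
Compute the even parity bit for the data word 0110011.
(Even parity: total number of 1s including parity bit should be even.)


Number of 1s in data: 4
Parity bit: 0

0


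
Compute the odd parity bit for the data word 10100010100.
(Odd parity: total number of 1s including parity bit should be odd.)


Number of 1s in data: 4
Parity bit: 1

1


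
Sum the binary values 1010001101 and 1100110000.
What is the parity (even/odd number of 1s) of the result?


1010001101 = 653
1100110000 = 816
Sum = 1469 = 10110111101
1s count = 8

even parity (8 ones in 10110111101)


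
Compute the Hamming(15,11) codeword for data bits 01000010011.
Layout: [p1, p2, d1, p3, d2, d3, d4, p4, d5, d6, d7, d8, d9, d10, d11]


Parity bits: p1=1, p2=1, p3=1, p4=1

110110010010011


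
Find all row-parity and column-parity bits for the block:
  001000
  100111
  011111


Row parities: 101
Column parities: 110000

Row P: 101, Col P: 110000, Corner: 0


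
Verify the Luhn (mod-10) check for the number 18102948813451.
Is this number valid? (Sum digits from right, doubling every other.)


Luhn sum = 61
61 mod 10 = 1

Invalid (Luhn sum mod 10 = 1)


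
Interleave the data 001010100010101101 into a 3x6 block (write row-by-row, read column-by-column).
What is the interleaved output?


Matrix:
  001010
  100010
  101101
Read columns: 011000101001110001

011000101001110001


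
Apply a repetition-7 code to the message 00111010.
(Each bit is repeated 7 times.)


Each bit -> 7 copies

00000000000000111111111111111111111000000011111110000000


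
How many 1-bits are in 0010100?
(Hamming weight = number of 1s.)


Counting 1s in 0010100

2


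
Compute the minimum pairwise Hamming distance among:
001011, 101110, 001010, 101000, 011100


Comparing all pairs, minimum distance: 1
Can detect 0 errors, correct 0 errors

1


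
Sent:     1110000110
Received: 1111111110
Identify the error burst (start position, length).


XOR: 0001111000

Burst at position 3, length 4


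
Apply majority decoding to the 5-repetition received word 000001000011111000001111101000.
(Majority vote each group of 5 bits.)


Groups: 00000, 10000, 11111, 00000, 11111, 01000
Majority votes: 001010

001010


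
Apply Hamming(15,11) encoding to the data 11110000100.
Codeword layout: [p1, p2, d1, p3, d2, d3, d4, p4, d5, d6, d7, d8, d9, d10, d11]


Parity bits: p1=0, p2=1, p3=0, p4=1

011011110000100


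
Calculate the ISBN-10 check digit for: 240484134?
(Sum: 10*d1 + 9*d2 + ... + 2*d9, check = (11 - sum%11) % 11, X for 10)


Weighted sum: 173
173 mod 11 = 8

Check digit: 3


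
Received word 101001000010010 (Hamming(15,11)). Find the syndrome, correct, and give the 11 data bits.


Syndrome = 1: error at position 1

Data: 10100010010 (corrected bit 1)


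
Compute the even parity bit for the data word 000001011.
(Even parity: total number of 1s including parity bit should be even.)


Number of 1s in data: 3
Parity bit: 1

1


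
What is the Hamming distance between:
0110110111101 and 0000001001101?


XOR: 0110111110000
Count of 1s: 7

7


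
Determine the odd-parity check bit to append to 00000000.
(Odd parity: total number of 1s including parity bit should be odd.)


Number of 1s in data: 0
Parity bit: 1

1


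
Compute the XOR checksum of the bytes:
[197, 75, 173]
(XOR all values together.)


XOR chain: 197 ^ 75 ^ 173 = 35

35


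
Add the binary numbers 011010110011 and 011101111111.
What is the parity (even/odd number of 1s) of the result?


011010110011 = 1715
011101111111 = 1919
Sum = 3634 = 111000110010
1s count = 6

even parity (6 ones in 111000110010)


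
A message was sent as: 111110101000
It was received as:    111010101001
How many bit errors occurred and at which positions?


XOR: 000100000001

2 error(s) at position(s): 3, 11


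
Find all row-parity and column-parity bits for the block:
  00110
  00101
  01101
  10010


Row parities: 0010
Column parities: 11100

Row P: 0010, Col P: 11100, Corner: 1


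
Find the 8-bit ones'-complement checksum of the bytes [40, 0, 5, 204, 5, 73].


Sum = 327 mod 256 = 71
Complement = 184

184


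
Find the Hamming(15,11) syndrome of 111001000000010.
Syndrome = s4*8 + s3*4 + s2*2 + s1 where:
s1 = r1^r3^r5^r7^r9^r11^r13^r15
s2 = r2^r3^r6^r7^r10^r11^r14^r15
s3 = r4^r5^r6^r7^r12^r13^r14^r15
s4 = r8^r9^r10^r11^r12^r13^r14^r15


s1=0, s2=0, s3=0, s4=1

Syndrome = 8 (error at position 8)


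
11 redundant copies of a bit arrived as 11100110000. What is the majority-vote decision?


Ones: 5 out of 11
Threshold: 6

0 (5/11 voted 1)


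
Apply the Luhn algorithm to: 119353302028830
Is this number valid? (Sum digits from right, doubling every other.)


Luhn sum = 57
57 mod 10 = 7

Invalid (Luhn sum mod 10 = 7)


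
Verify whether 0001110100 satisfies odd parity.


Number of 1s: 4

No, parity error (4 ones)


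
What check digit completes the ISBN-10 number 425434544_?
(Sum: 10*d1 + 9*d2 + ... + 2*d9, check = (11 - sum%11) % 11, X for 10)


Weighted sum: 204
204 mod 11 = 6

Check digit: 5


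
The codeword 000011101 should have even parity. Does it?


Number of 1s: 4

Yes, parity is correct (4 ones)


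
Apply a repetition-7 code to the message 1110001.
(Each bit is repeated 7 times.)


Each bit -> 7 copies

1111111111111111111110000000000000000000001111111


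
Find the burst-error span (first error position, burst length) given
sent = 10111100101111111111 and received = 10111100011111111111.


XOR: 00000000110000000000

Burst at position 8, length 2


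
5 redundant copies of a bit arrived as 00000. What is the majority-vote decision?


Ones: 0 out of 5
Threshold: 3

0 (0/5 voted 1)


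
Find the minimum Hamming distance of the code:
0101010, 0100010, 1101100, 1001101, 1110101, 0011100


Comparing all pairs, minimum distance: 1
Can detect 0 errors, correct 0 errors

1


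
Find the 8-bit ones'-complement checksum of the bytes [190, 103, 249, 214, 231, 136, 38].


Sum = 1161 mod 256 = 137
Complement = 118

118


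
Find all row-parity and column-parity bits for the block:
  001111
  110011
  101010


Row parities: 001
Column parities: 010110

Row P: 001, Col P: 010110, Corner: 1


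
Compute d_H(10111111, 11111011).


XOR: 01000100
Count of 1s: 2

2


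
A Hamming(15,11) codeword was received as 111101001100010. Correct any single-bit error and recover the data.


Syndrome = 15: error at position 15

Data: 10101100011 (corrected bit 15)


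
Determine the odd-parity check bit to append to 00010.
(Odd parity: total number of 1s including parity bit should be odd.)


Number of 1s in data: 1
Parity bit: 0

0


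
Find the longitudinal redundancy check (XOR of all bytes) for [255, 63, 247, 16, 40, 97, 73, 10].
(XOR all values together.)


XOR chain: 255 ^ 63 ^ 247 ^ 16 ^ 40 ^ 97 ^ 73 ^ 10 = 45

45


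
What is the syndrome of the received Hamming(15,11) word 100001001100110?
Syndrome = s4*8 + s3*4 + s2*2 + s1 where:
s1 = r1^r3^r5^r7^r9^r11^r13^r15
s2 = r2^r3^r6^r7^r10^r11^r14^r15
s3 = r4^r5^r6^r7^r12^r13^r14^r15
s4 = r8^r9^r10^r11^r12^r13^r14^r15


s1=1, s2=1, s3=1, s4=0

Syndrome = 7 (error at position 7)


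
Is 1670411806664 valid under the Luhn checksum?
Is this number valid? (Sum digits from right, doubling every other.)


Luhn sum = 41
41 mod 10 = 1

Invalid (Luhn sum mod 10 = 1)


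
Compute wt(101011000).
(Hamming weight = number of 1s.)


Counting 1s in 101011000

4


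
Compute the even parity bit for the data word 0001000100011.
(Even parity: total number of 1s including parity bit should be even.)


Number of 1s in data: 4
Parity bit: 0

0


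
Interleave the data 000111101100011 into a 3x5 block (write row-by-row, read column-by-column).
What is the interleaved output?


Matrix:
  00011
  11011
  00011
Read columns: 010010000111111

010010000111111


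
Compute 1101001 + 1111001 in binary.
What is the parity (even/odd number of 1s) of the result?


1101001 = 105
1111001 = 121
Sum = 226 = 11100010
1s count = 4

even parity (4 ones in 11100010)


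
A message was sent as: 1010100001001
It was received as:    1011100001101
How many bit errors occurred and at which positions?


XOR: 0001000000100

2 error(s) at position(s): 3, 10


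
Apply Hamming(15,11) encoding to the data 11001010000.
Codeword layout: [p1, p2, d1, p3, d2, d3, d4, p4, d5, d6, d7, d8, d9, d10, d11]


Parity bits: p1=0, p2=0, p3=1, p4=0

001110001010000


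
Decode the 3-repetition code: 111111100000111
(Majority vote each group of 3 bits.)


Groups: 111, 111, 100, 000, 111
Majority votes: 11001

11001


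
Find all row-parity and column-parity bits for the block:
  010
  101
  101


Row parities: 100
Column parities: 010

Row P: 100, Col P: 010, Corner: 1


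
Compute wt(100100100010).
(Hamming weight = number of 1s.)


Counting 1s in 100100100010

4


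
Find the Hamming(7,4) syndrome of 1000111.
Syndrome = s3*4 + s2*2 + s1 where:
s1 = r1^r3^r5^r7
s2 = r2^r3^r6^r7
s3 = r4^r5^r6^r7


s1=1, s2=0, s3=1

Syndrome = 5 (error at position 5)


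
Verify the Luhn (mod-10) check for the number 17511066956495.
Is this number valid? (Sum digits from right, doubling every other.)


Luhn sum = 57
57 mod 10 = 7

Invalid (Luhn sum mod 10 = 7)


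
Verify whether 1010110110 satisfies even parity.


Number of 1s: 6

Yes, parity is correct (6 ones)


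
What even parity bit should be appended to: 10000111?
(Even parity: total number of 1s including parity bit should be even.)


Number of 1s in data: 4
Parity bit: 0

0


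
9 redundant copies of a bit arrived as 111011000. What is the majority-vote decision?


Ones: 5 out of 9
Threshold: 5

1 (5/9 voted 1)


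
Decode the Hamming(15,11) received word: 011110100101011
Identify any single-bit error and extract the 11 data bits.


Syndrome = 0: no error detected

Data: 11010101011 (no errors)


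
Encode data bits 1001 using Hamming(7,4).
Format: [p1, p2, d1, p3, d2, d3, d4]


Parity bits: p1=0, p2=0, p3=1

0011001


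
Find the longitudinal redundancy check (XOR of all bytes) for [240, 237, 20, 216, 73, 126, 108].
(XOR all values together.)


XOR chain: 240 ^ 237 ^ 20 ^ 216 ^ 73 ^ 126 ^ 108 = 138

138


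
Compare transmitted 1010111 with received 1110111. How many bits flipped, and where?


XOR: 0100000

1 error(s) at position(s): 1


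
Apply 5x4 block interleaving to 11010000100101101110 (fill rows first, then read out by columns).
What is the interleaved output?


Matrix:
  1101
  0000
  1001
  0110
  1110
Read columns: 10101100110001110100

10101100110001110100


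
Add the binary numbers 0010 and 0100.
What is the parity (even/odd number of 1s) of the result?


0010 = 2
0100 = 4
Sum = 6 = 110
1s count = 2

even parity (2 ones in 110)


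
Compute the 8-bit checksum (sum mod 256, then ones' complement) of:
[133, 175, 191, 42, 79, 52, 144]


Sum = 816 mod 256 = 48
Complement = 207

207


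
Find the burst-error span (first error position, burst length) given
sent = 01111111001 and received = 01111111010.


XOR: 00000000011

Burst at position 9, length 2


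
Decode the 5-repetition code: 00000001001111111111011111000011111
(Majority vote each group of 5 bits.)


Groups: 00000, 00100, 11111, 11111, 01111, 10000, 11111
Majority votes: 0011101

0011101


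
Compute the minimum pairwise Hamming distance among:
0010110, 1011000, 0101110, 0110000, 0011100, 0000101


Comparing all pairs, minimum distance: 2
Can detect 1 errors, correct 0 errors

2


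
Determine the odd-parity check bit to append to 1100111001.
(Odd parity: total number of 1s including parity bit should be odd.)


Number of 1s in data: 6
Parity bit: 1

1


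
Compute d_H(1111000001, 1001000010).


XOR: 0110000011
Count of 1s: 4

4


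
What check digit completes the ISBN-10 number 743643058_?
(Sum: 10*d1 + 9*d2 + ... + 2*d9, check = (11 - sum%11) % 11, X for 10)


Weighted sum: 242
242 mod 11 = 0

Check digit: 0


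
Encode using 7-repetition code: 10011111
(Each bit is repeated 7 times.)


Each bit -> 7 copies

11111110000000000000011111111111111111111111111111111111


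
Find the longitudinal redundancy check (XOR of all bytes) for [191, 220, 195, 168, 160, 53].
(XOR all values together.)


XOR chain: 191 ^ 220 ^ 195 ^ 168 ^ 160 ^ 53 = 157

157


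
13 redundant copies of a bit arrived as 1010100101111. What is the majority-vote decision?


Ones: 8 out of 13
Threshold: 7

1 (8/13 voted 1)


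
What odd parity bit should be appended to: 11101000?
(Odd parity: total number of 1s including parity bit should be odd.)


Number of 1s in data: 4
Parity bit: 1

1


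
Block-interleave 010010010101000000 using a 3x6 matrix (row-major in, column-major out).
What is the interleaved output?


Matrix:
  010010
  010101
  000000
Read columns: 000110000010100010

000110000010100010


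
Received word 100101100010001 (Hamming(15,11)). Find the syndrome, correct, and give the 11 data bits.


Syndrome = 0: no error detected

Data: 00110010001 (no errors)


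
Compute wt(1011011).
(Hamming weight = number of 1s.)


Counting 1s in 1011011

5


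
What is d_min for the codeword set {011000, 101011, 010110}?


Comparing all pairs, minimum distance: 3
Can detect 2 errors, correct 1 errors

3


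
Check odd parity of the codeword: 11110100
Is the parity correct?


Number of 1s: 5

Yes, parity is correct (5 ones)


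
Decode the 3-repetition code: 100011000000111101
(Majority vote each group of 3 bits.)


Groups: 100, 011, 000, 000, 111, 101
Majority votes: 010011

010011


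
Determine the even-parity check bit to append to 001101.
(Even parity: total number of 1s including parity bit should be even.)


Number of 1s in data: 3
Parity bit: 1

1


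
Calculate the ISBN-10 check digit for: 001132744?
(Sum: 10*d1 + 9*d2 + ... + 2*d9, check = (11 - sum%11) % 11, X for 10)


Weighted sum: 91
91 mod 11 = 3

Check digit: 8


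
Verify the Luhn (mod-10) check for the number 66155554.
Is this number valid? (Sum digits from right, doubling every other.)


Luhn sum = 27
27 mod 10 = 7

Invalid (Luhn sum mod 10 = 7)


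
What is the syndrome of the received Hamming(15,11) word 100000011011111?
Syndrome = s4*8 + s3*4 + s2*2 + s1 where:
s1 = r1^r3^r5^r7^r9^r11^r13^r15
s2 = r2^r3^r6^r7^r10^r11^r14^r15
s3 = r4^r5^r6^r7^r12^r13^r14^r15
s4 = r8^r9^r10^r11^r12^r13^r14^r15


s1=1, s2=1, s3=0, s4=1

Syndrome = 11 (error at position 11)


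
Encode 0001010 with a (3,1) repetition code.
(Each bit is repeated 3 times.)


Each bit -> 3 copies

000000000111000111000


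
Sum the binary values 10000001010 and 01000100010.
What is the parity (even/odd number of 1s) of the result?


10000001010 = 1034
01000100010 = 546
Sum = 1580 = 11000101100
1s count = 5

odd parity (5 ones in 11000101100)


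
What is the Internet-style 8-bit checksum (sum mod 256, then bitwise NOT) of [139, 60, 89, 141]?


Sum = 429 mod 256 = 173
Complement = 82

82


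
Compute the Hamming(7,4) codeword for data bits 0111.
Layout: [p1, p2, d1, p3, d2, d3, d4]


Parity bits: p1=0, p2=0, p3=1

0001111


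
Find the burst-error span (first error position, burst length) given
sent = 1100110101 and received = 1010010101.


XOR: 0110100000

Burst at position 1, length 4


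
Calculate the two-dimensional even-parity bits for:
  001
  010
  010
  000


Row parities: 1110
Column parities: 001

Row P: 1110, Col P: 001, Corner: 1


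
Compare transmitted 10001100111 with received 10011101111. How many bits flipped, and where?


XOR: 00010001000

2 error(s) at position(s): 3, 7


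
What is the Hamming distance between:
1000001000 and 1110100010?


XOR: 0110101010
Count of 1s: 5

5


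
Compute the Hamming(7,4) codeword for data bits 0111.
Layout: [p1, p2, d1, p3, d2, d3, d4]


Parity bits: p1=0, p2=0, p3=1

0001111


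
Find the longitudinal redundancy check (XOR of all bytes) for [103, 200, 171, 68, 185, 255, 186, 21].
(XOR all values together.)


XOR chain: 103 ^ 200 ^ 171 ^ 68 ^ 185 ^ 255 ^ 186 ^ 21 = 169

169


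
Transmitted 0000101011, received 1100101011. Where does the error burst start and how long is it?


XOR: 1100000000

Burst at position 0, length 2


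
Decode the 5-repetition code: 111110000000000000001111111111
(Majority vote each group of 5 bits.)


Groups: 11111, 00000, 00000, 00000, 11111, 11111
Majority votes: 100011

100011


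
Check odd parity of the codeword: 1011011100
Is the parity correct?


Number of 1s: 6

No, parity error (6 ones)


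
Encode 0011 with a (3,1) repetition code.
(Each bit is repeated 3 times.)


Each bit -> 3 copies

000000111111


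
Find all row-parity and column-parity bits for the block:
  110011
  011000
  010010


Row parities: 000
Column parities: 111001

Row P: 000, Col P: 111001, Corner: 0


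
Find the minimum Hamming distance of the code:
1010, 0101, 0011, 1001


Comparing all pairs, minimum distance: 2
Can detect 1 errors, correct 0 errors

2


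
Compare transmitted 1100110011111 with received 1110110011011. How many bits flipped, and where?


XOR: 0010000000100

2 error(s) at position(s): 2, 10


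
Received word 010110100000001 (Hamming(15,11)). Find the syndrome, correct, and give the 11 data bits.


Syndrome = 11: error at position 11

Data: 01010010001 (corrected bit 11)


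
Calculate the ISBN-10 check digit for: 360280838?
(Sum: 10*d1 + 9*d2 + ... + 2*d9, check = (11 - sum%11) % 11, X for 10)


Weighted sum: 203
203 mod 11 = 5

Check digit: 6


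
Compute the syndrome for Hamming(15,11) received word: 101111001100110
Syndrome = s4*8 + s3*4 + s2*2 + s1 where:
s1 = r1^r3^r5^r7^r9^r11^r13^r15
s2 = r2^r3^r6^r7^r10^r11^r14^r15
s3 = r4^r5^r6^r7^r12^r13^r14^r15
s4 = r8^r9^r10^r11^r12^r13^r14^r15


s1=1, s2=0, s3=1, s4=0

Syndrome = 5 (error at position 5)


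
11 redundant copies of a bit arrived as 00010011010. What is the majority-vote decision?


Ones: 4 out of 11
Threshold: 6

0 (4/11 voted 1)


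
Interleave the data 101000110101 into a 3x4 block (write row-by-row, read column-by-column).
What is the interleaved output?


Matrix:
  1010
  0011
  0101
Read columns: 100001110011

100001110011


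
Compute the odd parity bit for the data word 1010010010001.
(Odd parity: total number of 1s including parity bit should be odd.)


Number of 1s in data: 5
Parity bit: 0

0


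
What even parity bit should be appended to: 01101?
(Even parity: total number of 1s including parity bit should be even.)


Number of 1s in data: 3
Parity bit: 1

1


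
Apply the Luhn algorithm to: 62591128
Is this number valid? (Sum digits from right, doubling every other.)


Luhn sum = 30
30 mod 10 = 0

Valid (Luhn sum mod 10 = 0)


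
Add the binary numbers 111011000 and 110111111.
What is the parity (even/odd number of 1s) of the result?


111011000 = 472
110111111 = 447
Sum = 919 = 1110010111
1s count = 7

odd parity (7 ones in 1110010111)


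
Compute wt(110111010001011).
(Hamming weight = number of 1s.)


Counting 1s in 110111010001011

9


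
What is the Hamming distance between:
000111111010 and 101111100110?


XOR: 101000011100
Count of 1s: 5

5


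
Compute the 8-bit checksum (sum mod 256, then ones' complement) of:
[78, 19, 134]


Sum = 231 mod 256 = 231
Complement = 24

24


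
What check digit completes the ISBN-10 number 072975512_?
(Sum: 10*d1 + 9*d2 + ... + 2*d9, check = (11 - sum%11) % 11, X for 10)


Weighted sum: 236
236 mod 11 = 5

Check digit: 6


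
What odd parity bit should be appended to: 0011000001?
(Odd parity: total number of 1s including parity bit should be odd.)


Number of 1s in data: 3
Parity bit: 0

0


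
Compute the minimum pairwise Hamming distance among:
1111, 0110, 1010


Comparing all pairs, minimum distance: 2
Can detect 1 errors, correct 0 errors

2


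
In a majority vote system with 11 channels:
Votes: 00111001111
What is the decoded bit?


Ones: 7 out of 11
Threshold: 6

1 (7/11 voted 1)


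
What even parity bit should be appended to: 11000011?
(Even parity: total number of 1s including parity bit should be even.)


Number of 1s in data: 4
Parity bit: 0

0


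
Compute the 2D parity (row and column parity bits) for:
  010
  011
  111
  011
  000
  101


Row parities: 101000
Column parities: 000

Row P: 101000, Col P: 000, Corner: 0


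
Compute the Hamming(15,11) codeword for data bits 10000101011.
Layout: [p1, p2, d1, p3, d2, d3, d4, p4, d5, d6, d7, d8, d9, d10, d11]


Parity bits: p1=0, p2=0, p3=1, p4=0

001100000101011


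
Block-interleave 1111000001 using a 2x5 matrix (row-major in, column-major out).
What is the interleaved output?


Matrix:
  11110
  00001
Read columns: 1010101001

1010101001


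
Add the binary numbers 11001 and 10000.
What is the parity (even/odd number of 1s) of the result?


11001 = 25
10000 = 16
Sum = 41 = 101001
1s count = 3

odd parity (3 ones in 101001)


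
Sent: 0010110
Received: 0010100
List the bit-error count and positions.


XOR: 0000010

1 error(s) at position(s): 5


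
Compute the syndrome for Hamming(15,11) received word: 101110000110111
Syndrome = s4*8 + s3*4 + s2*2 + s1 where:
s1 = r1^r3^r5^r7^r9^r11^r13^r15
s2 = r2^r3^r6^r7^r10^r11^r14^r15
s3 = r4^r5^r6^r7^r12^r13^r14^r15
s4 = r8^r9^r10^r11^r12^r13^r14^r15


s1=0, s2=1, s3=1, s4=1

Syndrome = 14 (error at position 14)


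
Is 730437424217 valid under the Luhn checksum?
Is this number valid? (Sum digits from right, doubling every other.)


Luhn sum = 54
54 mod 10 = 4

Invalid (Luhn sum mod 10 = 4)


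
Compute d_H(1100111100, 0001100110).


XOR: 1101011010
Count of 1s: 6

6


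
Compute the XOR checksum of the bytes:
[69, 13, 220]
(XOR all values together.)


XOR chain: 69 ^ 13 ^ 220 = 148

148


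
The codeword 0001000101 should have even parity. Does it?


Number of 1s: 3

No, parity error (3 ones)


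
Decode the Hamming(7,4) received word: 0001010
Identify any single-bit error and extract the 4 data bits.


Syndrome = 2: error at position 2

Data: 0010 (corrected bit 2)


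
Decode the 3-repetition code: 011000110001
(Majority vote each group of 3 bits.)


Groups: 011, 000, 110, 001
Majority votes: 1010

1010


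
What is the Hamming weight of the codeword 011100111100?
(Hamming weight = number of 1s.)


Counting 1s in 011100111100

7


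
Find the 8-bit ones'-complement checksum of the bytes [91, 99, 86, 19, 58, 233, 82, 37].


Sum = 705 mod 256 = 193
Complement = 62

62


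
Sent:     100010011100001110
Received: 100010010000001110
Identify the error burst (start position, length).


XOR: 000000001100000000

Burst at position 8, length 2


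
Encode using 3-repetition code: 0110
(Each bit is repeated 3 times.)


Each bit -> 3 copies

000111111000


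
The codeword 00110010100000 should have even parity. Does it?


Number of 1s: 4

Yes, parity is correct (4 ones)


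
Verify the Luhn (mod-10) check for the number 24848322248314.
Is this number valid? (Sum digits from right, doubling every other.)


Luhn sum = 59
59 mod 10 = 9

Invalid (Luhn sum mod 10 = 9)


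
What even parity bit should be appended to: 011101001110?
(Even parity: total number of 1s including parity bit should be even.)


Number of 1s in data: 7
Parity bit: 1

1


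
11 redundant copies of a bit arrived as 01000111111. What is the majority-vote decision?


Ones: 7 out of 11
Threshold: 6

1 (7/11 voted 1)


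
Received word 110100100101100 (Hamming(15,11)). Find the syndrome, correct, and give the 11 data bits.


Syndrome = 11: error at position 11

Data: 00010111100 (corrected bit 11)


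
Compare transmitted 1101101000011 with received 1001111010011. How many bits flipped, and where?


XOR: 0100010010000

3 error(s) at position(s): 1, 5, 8


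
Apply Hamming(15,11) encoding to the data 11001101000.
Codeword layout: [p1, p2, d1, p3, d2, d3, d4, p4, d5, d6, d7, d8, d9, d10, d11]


Parity bits: p1=1, p2=0, p3=0, p4=1

101010011101000


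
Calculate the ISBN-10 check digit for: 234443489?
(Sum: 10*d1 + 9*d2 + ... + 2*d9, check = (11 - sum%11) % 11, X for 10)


Weighted sum: 204
204 mod 11 = 6

Check digit: 5


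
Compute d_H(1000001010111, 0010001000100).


XOR: 1010000010011
Count of 1s: 5

5


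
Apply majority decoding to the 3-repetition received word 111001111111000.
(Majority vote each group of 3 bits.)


Groups: 111, 001, 111, 111, 000
Majority votes: 10110

10110


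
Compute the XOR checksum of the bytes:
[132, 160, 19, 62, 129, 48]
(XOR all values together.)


XOR chain: 132 ^ 160 ^ 19 ^ 62 ^ 129 ^ 48 = 184

184


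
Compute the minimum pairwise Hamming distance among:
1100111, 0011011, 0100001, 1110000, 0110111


Comparing all pairs, minimum distance: 2
Can detect 1 errors, correct 0 errors

2


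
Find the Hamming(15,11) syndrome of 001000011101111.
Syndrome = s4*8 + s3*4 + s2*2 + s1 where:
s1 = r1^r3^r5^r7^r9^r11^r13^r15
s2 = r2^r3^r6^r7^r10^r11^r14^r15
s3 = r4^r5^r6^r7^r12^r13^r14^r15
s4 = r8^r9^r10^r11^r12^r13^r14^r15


s1=0, s2=0, s3=0, s4=1

Syndrome = 8 (error at position 8)


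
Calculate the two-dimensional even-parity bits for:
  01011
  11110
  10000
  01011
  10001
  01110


Row parities: 101101
Column parities: 10001

Row P: 101101, Col P: 10001, Corner: 0


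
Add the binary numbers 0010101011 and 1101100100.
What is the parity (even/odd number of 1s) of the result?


0010101011 = 171
1101100100 = 868
Sum = 1039 = 10000001111
1s count = 5

odd parity (5 ones in 10000001111)
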